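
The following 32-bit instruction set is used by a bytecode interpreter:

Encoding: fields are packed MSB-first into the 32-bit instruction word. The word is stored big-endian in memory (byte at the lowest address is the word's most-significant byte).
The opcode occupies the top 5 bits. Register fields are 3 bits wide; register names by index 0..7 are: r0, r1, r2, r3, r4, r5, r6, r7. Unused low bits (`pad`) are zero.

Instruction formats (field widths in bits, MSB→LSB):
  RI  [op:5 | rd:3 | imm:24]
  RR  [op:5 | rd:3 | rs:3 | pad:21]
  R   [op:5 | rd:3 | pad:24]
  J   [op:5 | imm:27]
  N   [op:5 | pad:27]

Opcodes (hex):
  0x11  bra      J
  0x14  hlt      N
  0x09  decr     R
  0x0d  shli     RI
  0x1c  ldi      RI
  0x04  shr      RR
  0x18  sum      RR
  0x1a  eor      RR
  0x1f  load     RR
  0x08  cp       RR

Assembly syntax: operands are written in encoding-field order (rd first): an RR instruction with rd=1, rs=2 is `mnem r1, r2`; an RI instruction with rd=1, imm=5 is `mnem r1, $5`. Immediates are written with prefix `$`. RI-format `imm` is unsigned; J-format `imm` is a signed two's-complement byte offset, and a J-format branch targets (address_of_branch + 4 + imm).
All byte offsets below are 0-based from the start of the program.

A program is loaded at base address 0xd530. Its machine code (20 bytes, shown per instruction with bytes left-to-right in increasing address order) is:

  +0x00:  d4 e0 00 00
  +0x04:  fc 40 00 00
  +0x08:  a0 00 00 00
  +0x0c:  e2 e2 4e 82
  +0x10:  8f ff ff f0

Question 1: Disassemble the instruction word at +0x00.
@+00  big-endian(d4 e0 00 00) = 0xd4e00000
  top 5b → 0x1a → eor [RR]
  [26:24] rd=4 = r4
  [23:21] rs=7 = r7

eor r4, r7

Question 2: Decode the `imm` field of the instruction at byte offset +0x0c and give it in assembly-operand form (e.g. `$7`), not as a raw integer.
$14831234

[0c] e2 e2 4e 82 → 0xe2e24e82
  op=0xe2e24e82>>27=0x1c ⇒ ldi (RI)
  rd: (w>>24)&0x7=0x2 → r2
  imm: (w>>0)&0xffffff=0xe24e82 → $14831234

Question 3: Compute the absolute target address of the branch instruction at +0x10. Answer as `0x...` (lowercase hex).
0xd534

off 0x10: read 8f ff ff f0 as big → 0x8ffffff0
  top 5b → 0x11 → bra [J]
  imm: (w>>0)&0x7ffffff=0x7fffff0 (s27→-16) → $-16
  target = base 0xd530 + off 0x10 + 4 + imm -16 = 0xd534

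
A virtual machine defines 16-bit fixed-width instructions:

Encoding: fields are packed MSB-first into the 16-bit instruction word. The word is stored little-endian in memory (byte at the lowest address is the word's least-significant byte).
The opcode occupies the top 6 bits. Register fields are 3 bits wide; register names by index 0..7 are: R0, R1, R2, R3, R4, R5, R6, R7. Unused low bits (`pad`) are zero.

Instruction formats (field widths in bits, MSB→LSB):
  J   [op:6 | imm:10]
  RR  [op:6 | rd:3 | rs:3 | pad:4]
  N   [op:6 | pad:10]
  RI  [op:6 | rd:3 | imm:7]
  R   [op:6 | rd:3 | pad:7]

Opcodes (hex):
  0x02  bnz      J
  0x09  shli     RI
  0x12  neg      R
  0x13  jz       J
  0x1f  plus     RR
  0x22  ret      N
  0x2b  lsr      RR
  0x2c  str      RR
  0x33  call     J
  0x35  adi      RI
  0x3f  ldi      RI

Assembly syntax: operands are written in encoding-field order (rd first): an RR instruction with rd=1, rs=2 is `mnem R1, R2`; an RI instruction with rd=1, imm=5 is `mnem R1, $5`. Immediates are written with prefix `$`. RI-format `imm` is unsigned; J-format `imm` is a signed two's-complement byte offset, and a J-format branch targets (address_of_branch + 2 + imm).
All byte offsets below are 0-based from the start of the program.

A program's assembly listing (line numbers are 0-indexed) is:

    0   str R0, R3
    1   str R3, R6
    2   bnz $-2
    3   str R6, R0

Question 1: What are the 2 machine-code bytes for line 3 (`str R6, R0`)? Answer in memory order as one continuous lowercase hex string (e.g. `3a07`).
line 3 (str): pack op=0x2c:6|rd=6:3|rs=0:3|pad=0:4 = 0xb300; little→ 00 b3

00b3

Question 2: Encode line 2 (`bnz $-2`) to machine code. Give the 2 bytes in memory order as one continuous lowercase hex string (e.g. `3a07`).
line 2 (bnz): pack op=0x2:6|imm=-2:10 = 0x0bfe; little→ fe 0b

fe0b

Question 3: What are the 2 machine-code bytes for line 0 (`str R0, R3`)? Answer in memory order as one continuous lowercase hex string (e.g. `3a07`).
30b0

line 0 (str): pack op=0x2c:6|rd=0:3|rs=3:3|pad=0:4 = 0xb030; little→ 30 b0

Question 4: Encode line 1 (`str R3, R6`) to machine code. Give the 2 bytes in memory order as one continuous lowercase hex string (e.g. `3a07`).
e0b1

1. str fields op=0x2c:6|rd=3:3|rs=6:3|pad=0:4 → word b1e0h → e0 b1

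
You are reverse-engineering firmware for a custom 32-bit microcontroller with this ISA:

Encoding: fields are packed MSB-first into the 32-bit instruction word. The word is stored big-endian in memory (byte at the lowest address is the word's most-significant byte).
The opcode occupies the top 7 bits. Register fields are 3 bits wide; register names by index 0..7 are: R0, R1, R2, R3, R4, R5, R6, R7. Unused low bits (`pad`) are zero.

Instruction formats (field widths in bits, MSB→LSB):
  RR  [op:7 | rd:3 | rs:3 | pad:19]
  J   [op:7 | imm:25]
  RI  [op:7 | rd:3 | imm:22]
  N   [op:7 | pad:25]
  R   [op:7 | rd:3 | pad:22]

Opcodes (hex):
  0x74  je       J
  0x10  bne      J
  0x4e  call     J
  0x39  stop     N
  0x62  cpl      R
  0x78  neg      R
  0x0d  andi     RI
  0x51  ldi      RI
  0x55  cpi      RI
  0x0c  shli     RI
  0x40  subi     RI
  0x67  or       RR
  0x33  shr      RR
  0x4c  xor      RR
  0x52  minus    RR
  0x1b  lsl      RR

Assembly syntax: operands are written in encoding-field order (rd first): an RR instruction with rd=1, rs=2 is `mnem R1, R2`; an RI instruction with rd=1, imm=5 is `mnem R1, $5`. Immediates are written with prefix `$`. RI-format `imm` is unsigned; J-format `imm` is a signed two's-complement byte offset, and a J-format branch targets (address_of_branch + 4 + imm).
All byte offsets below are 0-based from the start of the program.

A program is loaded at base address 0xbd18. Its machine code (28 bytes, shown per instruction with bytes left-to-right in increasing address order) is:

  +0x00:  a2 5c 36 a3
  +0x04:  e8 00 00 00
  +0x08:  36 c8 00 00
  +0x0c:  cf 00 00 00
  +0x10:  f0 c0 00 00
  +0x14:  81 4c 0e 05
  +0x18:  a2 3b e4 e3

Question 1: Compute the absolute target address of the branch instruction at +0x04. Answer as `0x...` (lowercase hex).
@+04  big-endian(e8 00 00 00) = 0xe8000000
  top 7b → 0x74 → je [J]
  imm: (w>>0)&0x1ffffff=0x0 → $0
  target = base 0xbd18 + off 0x04 + 4 + imm 0 = 0xbd20

0xbd20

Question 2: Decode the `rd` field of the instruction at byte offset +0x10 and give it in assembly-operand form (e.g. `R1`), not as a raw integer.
+0x10: f0 c0 00 00 ⇒ word 0xf0c00000 (big)
  top 7b → 0x78 → neg [R]
  rd: (w>>22)&0x7=0x3 → R3

R3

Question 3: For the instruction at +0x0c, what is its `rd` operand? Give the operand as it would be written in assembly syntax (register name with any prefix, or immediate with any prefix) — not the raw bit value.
R4

[0c] cf 00 00 00 → 0xcf000000
  top 7b → 0x67 → or [RR]
  rd@[24:22]=0x4 ⇒ R4
  rs@[21:19]=0x0 ⇒ R0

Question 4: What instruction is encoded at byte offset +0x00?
ldi R1, $1848995

+0x00: a2 5c 36 a3 ⇒ word 0xa25c36a3 (big)
  opcode bits[31:25]=0x51: ldi/RI
  [24:22] rd=1 = R1
  [21:0] imm=1848995 = $1848995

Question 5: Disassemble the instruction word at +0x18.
@+18  big-endian(a2 3b e4 e3) = 0xa23be4e3
  opcode bits[31:25]=0x51: ldi/RI
  [24:22] rd=0 = R0
  [21:0] imm=3925219 = $3925219

ldi R0, $3925219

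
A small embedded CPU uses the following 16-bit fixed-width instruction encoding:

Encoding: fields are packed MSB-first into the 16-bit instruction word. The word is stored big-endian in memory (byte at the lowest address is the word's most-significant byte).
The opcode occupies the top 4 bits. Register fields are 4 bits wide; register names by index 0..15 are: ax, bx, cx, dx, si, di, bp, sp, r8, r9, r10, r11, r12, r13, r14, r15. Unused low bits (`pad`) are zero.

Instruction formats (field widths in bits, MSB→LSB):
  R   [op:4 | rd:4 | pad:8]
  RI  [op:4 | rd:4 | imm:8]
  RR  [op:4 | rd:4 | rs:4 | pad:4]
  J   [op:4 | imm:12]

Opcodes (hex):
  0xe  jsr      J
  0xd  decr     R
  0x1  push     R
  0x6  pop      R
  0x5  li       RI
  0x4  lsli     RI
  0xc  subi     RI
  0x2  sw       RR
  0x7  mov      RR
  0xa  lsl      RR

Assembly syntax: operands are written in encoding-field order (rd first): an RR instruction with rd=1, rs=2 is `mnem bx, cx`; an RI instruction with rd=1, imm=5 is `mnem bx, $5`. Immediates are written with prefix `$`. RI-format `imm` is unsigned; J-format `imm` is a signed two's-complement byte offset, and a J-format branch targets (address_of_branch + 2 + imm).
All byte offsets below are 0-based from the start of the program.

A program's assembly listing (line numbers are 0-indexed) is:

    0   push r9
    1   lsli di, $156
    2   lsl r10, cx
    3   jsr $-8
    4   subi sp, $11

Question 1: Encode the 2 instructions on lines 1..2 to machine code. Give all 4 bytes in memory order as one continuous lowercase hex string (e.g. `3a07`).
L1: lsli op=0x4:4|rd=5:4|imm=156:8 ⇒ 0x459c ⇒ big 45 9c
L2: lsl op=0xa:4|rd=10:4|rs=2:4|pad=0:4 ⇒ 0xaa20 ⇒ big aa 20

459caa20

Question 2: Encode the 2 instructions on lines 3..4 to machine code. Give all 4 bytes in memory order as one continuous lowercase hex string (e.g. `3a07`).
eff8c70b

line 3 (jsr): pack op=0xe:4|imm=-8:12 = 0xeff8; big→ ef f8
line 4 (subi): pack op=0xc:4|rd=7:4|imm=11:8 = 0xc70b; big→ c7 0b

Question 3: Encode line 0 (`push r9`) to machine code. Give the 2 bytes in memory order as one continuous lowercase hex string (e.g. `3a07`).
1900

0. push fields op=0x1:4|rd=9:4|pad=0:8 → word 1900h → 19 00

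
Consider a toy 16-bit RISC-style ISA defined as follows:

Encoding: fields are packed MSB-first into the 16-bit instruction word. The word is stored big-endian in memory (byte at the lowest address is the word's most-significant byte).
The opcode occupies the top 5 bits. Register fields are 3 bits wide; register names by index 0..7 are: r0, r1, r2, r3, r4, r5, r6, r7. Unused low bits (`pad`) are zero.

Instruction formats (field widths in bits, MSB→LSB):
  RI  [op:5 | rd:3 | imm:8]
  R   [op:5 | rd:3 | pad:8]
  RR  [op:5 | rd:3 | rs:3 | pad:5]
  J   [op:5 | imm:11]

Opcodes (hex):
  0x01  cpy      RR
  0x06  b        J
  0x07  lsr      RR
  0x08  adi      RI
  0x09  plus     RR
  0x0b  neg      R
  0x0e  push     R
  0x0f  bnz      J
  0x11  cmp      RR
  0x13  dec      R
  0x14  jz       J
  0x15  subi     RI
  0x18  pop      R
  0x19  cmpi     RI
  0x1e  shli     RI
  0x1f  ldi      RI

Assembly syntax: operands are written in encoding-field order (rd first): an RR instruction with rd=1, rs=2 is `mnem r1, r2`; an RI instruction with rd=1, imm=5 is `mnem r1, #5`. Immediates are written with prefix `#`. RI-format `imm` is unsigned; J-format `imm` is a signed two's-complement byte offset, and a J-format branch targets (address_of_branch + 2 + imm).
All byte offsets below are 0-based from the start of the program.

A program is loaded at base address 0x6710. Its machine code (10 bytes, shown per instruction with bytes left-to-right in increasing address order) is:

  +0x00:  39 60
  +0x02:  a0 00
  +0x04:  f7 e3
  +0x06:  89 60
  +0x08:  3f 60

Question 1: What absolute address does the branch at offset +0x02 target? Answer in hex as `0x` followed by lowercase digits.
off 0x02: read a0 00 as big → 0xa000
  top 5b → 0x14 → jz [J]
  imm: (w>>0)&0x7ff=0x0 → #0
  target = base 0x6710 + off 0x02 + 2 + imm 0 = 0x6714

0x6714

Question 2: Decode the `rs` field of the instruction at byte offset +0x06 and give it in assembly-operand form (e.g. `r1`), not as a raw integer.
r3

@+06  big-endian(89 60) = 0x8960
  op=0x8960>>11=0x11 ⇒ cmp (RR)
  rd: (w>>8)&0x7=0x1 → r1
  rs: (w>>5)&0x7=0x3 → r3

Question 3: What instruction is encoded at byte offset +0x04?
shli r7, #227

[04] f7 e3 → 0xf7e3
  top 5b → 0x1e → shli [RI]
  rd: (w>>8)&0x7=0x7 → r7
  imm: (w>>0)&0xff=0xe3 → #227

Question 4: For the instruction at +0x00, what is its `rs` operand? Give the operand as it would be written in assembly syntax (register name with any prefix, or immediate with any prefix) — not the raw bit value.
off 0x00: read 39 60 as big → 0x3960
  top 5b → 0x7 → lsr [RR]
  rd@[10:8]=0x1 ⇒ r1
  rs@[7:5]=0x3 ⇒ r3

r3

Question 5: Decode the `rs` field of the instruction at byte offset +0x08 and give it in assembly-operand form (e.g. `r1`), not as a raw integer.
[08] 3f 60 → 0x3f60
  opcode bits[15:11]=0x7: lsr/RR
  rd@[10:8]=0x7 ⇒ r7
  rs@[7:5]=0x3 ⇒ r3

r3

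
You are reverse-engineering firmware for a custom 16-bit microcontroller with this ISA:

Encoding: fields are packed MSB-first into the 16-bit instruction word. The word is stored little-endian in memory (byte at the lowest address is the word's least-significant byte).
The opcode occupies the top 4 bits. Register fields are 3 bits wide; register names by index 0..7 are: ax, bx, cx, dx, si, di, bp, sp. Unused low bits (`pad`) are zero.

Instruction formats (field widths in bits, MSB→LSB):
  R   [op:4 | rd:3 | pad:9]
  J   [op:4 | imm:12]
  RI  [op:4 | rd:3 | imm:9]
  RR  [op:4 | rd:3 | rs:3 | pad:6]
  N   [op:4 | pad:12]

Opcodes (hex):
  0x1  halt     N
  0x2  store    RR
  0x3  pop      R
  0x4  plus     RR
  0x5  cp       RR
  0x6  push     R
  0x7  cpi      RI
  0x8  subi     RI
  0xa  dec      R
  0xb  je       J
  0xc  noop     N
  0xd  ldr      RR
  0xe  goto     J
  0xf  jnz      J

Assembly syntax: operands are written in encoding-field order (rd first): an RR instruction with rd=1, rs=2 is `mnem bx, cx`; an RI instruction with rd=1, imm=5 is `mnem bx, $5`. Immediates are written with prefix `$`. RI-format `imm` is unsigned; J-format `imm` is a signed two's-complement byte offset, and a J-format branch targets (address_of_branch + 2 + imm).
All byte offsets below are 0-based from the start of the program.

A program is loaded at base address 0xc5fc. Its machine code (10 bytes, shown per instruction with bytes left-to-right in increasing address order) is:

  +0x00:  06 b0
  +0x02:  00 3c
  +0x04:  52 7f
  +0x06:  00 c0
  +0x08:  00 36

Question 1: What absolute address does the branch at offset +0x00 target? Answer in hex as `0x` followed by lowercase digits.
off 0x00: read 06 b0 as little → 0xb006
  opcode bits[15:12]=0xb: je/J
  imm@[11:0]=0x6 ⇒ $6
  target = base 0xc5fc + off 0x00 + 2 + imm 6 = 0xc604

0xc604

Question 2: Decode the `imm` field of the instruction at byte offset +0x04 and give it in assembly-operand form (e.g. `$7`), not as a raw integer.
$338

off 0x04: read 52 7f as little → 0x7f52
  opcode bits[15:12]=0x7: cpi/RI
  rd@[11:9]=0x7 ⇒ sp
  imm@[8:0]=0x152 ⇒ $338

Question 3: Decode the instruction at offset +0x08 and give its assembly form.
[08] 00 36 → 0x3600
  op=0x3600>>12=0x3 ⇒ pop (R)
  rd@[11:9]=0x3 ⇒ dx

pop dx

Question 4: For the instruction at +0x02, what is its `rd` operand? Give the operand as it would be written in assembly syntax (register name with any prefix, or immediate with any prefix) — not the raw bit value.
@+02  little-endian(00 3c) = 0x3c00
  top 4b → 0x3 → pop [R]
  rd: (w>>9)&0x7=0x6 → bp

bp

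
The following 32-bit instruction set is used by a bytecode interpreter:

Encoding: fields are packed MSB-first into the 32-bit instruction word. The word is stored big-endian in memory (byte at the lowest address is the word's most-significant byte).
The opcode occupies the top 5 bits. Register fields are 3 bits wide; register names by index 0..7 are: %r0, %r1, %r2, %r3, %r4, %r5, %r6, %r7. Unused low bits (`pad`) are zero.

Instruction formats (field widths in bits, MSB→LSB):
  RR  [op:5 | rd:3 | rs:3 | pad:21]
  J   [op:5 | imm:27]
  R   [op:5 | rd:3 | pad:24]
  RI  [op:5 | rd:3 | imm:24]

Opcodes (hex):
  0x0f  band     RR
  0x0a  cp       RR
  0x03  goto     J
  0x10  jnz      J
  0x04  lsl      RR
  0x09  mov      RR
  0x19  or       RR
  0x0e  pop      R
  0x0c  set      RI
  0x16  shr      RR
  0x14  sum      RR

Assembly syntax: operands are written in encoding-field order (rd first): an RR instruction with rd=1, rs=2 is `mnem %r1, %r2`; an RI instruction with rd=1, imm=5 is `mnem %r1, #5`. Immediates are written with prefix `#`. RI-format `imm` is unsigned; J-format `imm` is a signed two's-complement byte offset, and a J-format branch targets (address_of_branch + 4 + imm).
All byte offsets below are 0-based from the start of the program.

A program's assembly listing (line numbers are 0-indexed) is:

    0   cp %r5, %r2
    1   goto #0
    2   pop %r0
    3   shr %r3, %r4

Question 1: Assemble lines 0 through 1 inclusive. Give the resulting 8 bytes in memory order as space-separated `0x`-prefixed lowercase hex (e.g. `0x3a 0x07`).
line 0 (cp): pack op=0xa:5|rd=5:3|rs=2:3|pad=0:21 = 0x55400000; big→ 55 40 00 00
line 1 (goto): pack op=0x3:5|imm=0:27 = 0x18000000; big→ 18 00 00 00

0x55 0x40 0x00 0x00 0x18 0x00 0x00 0x00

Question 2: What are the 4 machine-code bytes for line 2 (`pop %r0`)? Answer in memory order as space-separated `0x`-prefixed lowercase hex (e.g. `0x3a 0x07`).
0x70 0x00 0x00 0x00

L2: pop op=0xe:5|rd=0:3|pad=0:24 ⇒ 0x70000000 ⇒ big 70 00 00 00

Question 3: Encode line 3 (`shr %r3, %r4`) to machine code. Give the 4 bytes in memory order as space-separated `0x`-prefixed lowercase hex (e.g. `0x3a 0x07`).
line 3 (shr): pack op=0x16:5|rd=3:3|rs=4:3|pad=0:21 = 0xb3800000; big→ b3 80 00 00

0xb3 0x80 0x00 0x00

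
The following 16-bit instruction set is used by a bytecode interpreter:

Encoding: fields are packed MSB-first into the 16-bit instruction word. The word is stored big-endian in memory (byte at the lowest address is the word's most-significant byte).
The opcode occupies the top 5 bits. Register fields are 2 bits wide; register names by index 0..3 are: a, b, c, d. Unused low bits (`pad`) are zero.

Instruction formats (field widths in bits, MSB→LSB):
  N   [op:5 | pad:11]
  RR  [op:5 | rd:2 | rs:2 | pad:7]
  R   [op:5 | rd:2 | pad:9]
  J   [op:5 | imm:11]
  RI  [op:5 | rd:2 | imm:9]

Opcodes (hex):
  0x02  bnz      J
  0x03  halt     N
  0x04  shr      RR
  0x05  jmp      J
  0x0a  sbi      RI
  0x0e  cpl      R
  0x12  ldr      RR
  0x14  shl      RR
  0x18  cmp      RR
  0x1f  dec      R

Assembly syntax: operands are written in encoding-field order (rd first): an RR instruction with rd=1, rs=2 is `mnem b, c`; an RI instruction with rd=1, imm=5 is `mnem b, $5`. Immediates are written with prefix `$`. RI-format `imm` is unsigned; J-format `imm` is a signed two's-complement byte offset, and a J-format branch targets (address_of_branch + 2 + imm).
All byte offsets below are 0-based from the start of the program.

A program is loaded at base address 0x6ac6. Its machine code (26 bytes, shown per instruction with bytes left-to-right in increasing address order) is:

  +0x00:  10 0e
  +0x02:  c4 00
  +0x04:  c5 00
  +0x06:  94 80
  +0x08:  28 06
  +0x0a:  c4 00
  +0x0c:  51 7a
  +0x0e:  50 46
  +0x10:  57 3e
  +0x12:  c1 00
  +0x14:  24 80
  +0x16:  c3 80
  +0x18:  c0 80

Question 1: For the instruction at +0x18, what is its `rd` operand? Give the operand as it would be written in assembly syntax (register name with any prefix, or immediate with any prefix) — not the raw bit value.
a

off 0x18: read c0 80 as big → 0xc080
  op=0xc080>>11=0x18 ⇒ cmp (RR)
  rd: (w>>9)&0x3=0x0 → a
  rs: (w>>7)&0x3=0x1 → b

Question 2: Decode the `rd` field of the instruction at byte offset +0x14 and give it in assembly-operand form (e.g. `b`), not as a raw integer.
off 0x14: read 24 80 as big → 0x2480
  op=0x2480>>11=0x4 ⇒ shr (RR)
  rd: (w>>9)&0x3=0x2 → c
  rs: (w>>7)&0x3=0x1 → b

c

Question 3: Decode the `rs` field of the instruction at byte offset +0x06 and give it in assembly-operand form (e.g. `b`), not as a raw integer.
b

off 0x06: read 94 80 as big → 0x9480
  top 5b → 0x12 → ldr [RR]
  [10:9] rd=2 = c
  [8:7] rs=1 = b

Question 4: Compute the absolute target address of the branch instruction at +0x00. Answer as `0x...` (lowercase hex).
@+00  big-endian(10 0e) = 0x100e
  op=0x100e>>11=0x2 ⇒ bnz (J)
  imm@[10:0]=0xe ⇒ $14
  target = base 0x6ac6 + off 0x00 + 2 + imm 14 = 0x6ad6

0x6ad6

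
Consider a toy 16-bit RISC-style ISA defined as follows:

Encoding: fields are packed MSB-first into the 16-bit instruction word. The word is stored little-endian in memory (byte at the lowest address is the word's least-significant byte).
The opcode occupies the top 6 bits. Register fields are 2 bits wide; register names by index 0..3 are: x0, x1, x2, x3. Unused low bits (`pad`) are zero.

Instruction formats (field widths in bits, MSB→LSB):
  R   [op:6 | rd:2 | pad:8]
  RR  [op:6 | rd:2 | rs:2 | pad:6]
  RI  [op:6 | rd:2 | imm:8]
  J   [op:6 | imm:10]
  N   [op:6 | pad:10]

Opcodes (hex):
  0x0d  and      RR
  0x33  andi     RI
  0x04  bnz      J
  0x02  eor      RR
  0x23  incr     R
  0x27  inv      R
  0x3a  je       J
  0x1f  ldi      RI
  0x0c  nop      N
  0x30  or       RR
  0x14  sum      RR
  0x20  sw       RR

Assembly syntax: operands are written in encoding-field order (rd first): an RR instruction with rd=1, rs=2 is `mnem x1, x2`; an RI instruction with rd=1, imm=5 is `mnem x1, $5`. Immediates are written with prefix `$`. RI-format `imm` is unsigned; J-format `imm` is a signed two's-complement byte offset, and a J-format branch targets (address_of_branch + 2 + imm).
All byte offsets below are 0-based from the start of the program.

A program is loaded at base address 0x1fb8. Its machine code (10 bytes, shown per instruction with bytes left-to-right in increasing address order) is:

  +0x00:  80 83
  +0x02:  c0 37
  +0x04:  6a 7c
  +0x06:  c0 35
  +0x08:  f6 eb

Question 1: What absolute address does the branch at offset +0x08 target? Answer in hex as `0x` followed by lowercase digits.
0x1fb8

@+08  little-endian(f6 eb) = 0xebf6
  top 6b → 0x3a → je [J]
  imm@[9:0]=0x3f6 (s10→-10) ⇒ $-10
  target = base 0x1fb8 + off 0x08 + 2 + imm -10 = 0x1fb8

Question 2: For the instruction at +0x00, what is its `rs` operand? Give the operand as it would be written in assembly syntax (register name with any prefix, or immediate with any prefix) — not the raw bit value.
x2

@+00  little-endian(80 83) = 0x8380
  top 6b → 0x20 → sw [RR]
  rd@[9:8]=0x3 ⇒ x3
  rs@[7:6]=0x2 ⇒ x2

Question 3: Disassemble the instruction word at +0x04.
ldi x0, $106

@+04  little-endian(6a 7c) = 0x7c6a
  opcode bits[15:10]=0x1f: ldi/RI
  rd: (w>>8)&0x3=0x0 → x0
  imm: (w>>0)&0xff=0x6a → $106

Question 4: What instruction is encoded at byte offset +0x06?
and x1, x3

@+06  little-endian(c0 35) = 0x35c0
  op=0x35c0>>10=0xd ⇒ and (RR)
  [9:8] rd=1 = x1
  [7:6] rs=3 = x3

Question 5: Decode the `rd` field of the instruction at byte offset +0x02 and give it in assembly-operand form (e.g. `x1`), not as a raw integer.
[02] c0 37 → 0x37c0
  opcode bits[15:10]=0xd: and/RR
  [9:8] rd=3 = x3
  [7:6] rs=3 = x3

x3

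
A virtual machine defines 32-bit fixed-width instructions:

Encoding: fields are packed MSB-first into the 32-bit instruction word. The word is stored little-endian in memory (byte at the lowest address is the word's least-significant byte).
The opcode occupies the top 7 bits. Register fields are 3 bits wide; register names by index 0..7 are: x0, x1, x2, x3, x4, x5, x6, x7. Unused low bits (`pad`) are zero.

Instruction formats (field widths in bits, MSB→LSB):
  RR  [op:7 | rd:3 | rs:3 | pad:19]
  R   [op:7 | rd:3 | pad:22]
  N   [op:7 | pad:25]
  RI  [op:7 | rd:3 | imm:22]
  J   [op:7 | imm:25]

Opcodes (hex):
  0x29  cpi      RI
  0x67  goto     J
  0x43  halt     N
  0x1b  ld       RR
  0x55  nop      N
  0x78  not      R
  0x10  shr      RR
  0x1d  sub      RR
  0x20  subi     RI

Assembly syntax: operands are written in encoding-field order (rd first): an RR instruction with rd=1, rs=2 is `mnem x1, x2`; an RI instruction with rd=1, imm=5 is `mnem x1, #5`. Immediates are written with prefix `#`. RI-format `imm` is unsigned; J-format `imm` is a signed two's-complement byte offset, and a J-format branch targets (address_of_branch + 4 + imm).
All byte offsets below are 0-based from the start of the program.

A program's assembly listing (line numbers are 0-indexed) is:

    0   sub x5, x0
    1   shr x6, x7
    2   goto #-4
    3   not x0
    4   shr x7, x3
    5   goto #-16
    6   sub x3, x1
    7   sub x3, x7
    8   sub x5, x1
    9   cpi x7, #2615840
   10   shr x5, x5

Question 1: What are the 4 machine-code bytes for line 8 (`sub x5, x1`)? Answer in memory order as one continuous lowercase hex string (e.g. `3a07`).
0000483b

L8: sub op=0x1d:7|rd=5:3|rs=1:3|pad=0:19 ⇒ 0x3b480000 ⇒ little 00 00 48 3b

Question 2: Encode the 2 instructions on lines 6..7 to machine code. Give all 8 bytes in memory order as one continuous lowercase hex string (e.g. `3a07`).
0000c83a0000f83a

line 6 (sub): pack op=0x1d:7|rd=3:3|rs=1:3|pad=0:19 = 0x3ac80000; little→ 00 00 c8 3a
line 7 (sub): pack op=0x1d:7|rd=3:3|rs=7:3|pad=0:19 = 0x3af80000; little→ 00 00 f8 3a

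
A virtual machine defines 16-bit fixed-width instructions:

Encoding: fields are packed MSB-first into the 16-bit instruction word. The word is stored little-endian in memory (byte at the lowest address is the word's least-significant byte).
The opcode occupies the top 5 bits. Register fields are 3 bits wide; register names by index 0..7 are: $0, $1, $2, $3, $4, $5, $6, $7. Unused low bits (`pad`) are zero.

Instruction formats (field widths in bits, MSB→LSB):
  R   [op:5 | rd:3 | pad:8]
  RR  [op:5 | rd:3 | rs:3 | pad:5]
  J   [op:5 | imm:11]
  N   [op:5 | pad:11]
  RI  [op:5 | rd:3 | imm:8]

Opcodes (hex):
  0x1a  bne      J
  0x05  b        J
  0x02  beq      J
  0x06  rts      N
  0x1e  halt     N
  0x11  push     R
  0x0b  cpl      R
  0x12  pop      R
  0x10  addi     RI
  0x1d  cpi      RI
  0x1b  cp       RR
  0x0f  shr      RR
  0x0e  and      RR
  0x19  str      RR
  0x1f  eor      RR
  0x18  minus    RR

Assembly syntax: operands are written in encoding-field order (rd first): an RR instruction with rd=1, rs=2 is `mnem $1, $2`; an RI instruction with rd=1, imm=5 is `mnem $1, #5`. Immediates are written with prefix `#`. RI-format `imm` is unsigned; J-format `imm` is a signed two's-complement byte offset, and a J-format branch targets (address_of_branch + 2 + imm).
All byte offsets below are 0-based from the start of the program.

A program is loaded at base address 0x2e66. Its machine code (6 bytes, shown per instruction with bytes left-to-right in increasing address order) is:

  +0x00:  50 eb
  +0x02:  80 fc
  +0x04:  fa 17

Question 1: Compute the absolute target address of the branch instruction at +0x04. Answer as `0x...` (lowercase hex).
@+04  little-endian(fa 17) = 0x17fa
  op=0x17fa>>11=0x2 ⇒ beq (J)
  imm@[10:0]=0x7fa (s11→-6) ⇒ #-6
  target = base 0x2e66 + off 0x04 + 2 + imm -6 = 0x2e66

0x2e66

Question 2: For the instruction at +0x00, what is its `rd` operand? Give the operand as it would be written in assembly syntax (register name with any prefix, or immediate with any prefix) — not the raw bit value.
$3

off 0x00: read 50 eb as little → 0xeb50
  opcode bits[15:11]=0x1d: cpi/RI
  rd: (w>>8)&0x7=0x3 → $3
  imm: (w>>0)&0xff=0x50 → #80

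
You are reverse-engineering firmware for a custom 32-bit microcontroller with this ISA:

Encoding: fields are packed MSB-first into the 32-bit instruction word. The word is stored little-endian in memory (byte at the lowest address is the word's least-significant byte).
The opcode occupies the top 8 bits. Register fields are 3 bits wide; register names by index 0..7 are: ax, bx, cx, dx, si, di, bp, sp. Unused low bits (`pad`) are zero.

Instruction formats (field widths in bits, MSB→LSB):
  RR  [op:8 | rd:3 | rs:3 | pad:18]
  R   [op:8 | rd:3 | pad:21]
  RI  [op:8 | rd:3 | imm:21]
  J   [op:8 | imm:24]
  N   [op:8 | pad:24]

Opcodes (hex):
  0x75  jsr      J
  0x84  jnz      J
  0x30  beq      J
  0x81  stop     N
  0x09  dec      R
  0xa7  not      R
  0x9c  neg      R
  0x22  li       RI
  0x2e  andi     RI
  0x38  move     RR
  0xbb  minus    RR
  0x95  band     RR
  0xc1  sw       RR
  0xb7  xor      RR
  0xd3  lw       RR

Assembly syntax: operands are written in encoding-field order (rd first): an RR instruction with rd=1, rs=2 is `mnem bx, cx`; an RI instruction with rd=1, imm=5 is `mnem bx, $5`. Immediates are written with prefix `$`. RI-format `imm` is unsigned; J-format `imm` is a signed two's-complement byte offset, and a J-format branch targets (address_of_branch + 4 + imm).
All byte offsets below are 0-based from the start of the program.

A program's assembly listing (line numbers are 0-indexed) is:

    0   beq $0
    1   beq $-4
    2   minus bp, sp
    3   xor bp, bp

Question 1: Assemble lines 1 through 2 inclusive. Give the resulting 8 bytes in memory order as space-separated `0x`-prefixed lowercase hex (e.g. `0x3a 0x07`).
0xfc 0xff 0xff 0x30 0x00 0x00 0xdc 0xbb

line 1 (beq): pack op=0x30:8|imm=-4:24 = 0x30fffffc; little→ fc ff ff 30
line 2 (minus): pack op=0xbb:8|rd=6:3|rs=7:3|pad=0:18 = 0xbbdc0000; little→ 00 00 dc bb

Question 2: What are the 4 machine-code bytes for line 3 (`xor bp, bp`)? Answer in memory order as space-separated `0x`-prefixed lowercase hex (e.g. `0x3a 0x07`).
0x00 0x00 0xd8 0xb7

line 3 (xor): pack op=0xb7:8|rd=6:3|rs=6:3|pad=0:18 = 0xb7d80000; little→ 00 00 d8 b7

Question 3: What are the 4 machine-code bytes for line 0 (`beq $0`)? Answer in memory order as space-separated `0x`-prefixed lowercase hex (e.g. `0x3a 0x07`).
L0: beq op=0x30:8|imm=0:24 ⇒ 0x30000000 ⇒ little 00 00 00 30

0x00 0x00 0x00 0x30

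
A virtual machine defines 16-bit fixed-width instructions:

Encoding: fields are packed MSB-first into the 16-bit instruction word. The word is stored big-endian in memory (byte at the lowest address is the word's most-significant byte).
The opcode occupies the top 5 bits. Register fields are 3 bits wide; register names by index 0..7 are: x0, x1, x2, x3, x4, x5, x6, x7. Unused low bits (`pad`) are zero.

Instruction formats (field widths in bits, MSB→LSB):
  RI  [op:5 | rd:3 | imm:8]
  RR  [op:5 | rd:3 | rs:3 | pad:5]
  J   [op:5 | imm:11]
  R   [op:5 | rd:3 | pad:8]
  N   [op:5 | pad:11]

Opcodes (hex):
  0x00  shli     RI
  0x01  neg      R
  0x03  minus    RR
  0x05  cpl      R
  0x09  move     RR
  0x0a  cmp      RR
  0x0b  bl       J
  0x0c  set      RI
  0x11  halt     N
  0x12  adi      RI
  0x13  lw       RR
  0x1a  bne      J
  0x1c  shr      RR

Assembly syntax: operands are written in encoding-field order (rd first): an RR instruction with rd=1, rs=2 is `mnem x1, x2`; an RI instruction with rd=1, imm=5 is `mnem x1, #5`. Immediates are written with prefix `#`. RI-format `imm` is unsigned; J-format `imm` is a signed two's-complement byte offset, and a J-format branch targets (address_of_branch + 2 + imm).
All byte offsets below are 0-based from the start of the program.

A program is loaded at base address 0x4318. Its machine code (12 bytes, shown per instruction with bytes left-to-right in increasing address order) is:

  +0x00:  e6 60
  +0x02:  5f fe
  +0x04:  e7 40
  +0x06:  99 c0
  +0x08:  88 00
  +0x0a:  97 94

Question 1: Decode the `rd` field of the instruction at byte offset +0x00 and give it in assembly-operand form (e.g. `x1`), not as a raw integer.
x6

off 0x00: read e6 60 as big → 0xe660
  top 5b → 0x1c → shr [RR]
  rd@[10:8]=0x6 ⇒ x6
  rs@[7:5]=0x3 ⇒ x3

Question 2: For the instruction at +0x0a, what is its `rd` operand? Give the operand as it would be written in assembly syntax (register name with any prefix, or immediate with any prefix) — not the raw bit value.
x7

@+0a  big-endian(97 94) = 0x9794
  opcode bits[15:11]=0x12: adi/RI
  rd: (w>>8)&0x7=0x7 → x7
  imm: (w>>0)&0xff=0x94 → #148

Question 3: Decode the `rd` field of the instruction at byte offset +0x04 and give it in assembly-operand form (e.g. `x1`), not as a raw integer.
x7

[04] e7 40 → 0xe740
  op=0xe740>>11=0x1c ⇒ shr (RR)
  rd: (w>>8)&0x7=0x7 → x7
  rs: (w>>5)&0x7=0x2 → x2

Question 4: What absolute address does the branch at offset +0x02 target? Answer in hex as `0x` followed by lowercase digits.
0x431a

+0x02: 5f fe ⇒ word 0x5ffe (big)
  top 5b → 0xb → bl [J]
  imm@[10:0]=0x7fe (s11→-2) ⇒ #-2
  target = base 0x4318 + off 0x02 + 2 + imm -2 = 0x431a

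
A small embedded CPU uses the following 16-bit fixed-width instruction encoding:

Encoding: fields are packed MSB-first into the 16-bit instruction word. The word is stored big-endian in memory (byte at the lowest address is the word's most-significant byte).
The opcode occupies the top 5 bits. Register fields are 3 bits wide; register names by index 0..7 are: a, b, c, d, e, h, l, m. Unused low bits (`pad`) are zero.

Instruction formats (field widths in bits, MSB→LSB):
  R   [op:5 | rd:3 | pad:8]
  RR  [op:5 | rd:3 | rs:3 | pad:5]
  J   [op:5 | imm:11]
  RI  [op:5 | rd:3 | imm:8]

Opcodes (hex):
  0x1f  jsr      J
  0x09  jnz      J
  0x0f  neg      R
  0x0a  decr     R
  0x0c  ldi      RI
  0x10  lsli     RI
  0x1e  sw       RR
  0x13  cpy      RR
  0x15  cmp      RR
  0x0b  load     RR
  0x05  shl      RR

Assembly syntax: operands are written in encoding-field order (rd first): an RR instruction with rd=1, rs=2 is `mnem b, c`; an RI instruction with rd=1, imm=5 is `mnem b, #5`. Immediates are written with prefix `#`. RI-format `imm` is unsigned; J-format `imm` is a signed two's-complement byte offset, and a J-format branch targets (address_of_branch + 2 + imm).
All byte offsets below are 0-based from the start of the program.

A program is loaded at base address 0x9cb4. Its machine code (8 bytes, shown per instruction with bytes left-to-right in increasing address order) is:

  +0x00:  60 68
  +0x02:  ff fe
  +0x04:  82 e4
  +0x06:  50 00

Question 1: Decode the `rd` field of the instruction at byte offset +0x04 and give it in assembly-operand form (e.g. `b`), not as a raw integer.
@+04  big-endian(82 e4) = 0x82e4
  opcode bits[15:11]=0x10: lsli/RI
  rd: (w>>8)&0x7=0x2 → c
  imm: (w>>0)&0xff=0xe4 → #228

c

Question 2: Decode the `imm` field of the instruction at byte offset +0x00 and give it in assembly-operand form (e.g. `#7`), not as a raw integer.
@+00  big-endian(60 68) = 0x6068
  op=0x6068>>11=0xc ⇒ ldi (RI)
  rd@[10:8]=0x0 ⇒ a
  imm@[7:0]=0x68 ⇒ #104

#104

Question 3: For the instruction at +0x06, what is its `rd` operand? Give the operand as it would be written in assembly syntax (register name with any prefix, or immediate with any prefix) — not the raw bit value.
a

off 0x06: read 50 00 as big → 0x5000
  top 5b → 0xa → decr [R]
  [10:8] rd=0 = a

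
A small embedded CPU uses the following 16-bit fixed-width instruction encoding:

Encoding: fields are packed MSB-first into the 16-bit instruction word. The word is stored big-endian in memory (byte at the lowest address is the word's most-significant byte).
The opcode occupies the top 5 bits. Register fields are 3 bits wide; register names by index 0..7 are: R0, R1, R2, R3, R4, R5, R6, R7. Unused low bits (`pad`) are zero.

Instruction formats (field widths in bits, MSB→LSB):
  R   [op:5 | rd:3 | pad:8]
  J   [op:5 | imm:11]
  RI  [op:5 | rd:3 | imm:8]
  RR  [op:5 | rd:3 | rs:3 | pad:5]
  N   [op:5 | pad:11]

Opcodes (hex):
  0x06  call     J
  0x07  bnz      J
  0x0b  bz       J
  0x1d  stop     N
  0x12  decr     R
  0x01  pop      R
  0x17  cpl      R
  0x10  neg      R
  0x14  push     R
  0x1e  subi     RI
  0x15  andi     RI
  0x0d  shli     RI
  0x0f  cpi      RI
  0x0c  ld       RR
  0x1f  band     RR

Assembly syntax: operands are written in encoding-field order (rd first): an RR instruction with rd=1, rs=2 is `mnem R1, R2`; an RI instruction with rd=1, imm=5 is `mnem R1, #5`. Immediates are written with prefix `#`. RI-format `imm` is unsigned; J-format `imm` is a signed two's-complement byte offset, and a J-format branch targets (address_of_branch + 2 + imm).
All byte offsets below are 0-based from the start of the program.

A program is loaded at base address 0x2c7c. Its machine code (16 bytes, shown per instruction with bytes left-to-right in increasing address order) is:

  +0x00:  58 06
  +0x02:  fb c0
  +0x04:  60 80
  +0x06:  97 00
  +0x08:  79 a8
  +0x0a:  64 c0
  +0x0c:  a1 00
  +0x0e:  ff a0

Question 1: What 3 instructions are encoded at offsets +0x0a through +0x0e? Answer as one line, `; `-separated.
ld R4, R6; push R1; band R7, R5

[0a] 64 c0 → 0x64c0
  op=0x64c0>>11=0xc ⇒ ld (RR)
  rd@[10:8]=0x4 ⇒ R4
  rs@[7:5]=0x6 ⇒ R6
[0c] a1 00 → 0xa100
  op=0xa100>>11=0x14 ⇒ push (R)
  rd@[10:8]=0x1 ⇒ R1
[0e] ff a0 → 0xffa0
  op=0xffa0>>11=0x1f ⇒ band (RR)
  rd@[10:8]=0x7 ⇒ R7
  rs@[7:5]=0x5 ⇒ R5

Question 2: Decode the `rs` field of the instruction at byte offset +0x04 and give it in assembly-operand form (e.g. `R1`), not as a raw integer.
off 0x04: read 60 80 as big → 0x6080
  top 5b → 0xc → ld [RR]
  rd@[10:8]=0x0 ⇒ R0
  rs@[7:5]=0x4 ⇒ R4

R4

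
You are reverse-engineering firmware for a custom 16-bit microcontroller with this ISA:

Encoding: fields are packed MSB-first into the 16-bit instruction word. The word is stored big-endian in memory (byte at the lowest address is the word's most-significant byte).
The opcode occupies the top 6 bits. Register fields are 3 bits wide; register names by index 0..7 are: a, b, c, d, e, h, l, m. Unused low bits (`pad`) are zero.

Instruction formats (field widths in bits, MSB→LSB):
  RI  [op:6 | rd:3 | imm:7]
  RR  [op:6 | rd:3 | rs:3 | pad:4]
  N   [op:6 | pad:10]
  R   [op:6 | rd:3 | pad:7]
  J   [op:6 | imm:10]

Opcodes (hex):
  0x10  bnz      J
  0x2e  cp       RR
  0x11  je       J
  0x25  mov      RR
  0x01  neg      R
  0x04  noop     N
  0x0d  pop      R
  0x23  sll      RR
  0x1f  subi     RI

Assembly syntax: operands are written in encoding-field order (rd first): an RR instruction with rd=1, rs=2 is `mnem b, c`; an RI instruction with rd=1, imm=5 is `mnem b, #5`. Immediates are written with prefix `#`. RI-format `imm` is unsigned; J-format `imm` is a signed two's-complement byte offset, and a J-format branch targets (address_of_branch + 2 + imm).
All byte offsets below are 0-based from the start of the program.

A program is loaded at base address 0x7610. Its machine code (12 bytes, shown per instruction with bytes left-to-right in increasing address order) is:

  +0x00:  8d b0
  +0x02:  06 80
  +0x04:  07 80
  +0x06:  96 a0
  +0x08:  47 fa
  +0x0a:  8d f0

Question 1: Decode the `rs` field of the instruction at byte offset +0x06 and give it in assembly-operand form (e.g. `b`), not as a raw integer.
@+06  big-endian(96 a0) = 0x96a0
  opcode bits[15:10]=0x25: mov/RR
  [9:7] rd=5 = h
  [6:4] rs=2 = c

c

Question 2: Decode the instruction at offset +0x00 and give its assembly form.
sll d, d

@+00  big-endian(8d b0) = 0x8db0
  op=0x8db0>>10=0x23 ⇒ sll (RR)
  rd: (w>>7)&0x7=0x3 → d
  rs: (w>>4)&0x7=0x3 → d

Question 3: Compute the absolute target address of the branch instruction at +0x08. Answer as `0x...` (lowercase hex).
0x7614

+0x08: 47 fa ⇒ word 0x47fa (big)
  top 6b → 0x11 → je [J]
  imm@[9:0]=0x3fa (s10→-6) ⇒ #-6
  target = base 0x7610 + off 0x08 + 2 + imm -6 = 0x7614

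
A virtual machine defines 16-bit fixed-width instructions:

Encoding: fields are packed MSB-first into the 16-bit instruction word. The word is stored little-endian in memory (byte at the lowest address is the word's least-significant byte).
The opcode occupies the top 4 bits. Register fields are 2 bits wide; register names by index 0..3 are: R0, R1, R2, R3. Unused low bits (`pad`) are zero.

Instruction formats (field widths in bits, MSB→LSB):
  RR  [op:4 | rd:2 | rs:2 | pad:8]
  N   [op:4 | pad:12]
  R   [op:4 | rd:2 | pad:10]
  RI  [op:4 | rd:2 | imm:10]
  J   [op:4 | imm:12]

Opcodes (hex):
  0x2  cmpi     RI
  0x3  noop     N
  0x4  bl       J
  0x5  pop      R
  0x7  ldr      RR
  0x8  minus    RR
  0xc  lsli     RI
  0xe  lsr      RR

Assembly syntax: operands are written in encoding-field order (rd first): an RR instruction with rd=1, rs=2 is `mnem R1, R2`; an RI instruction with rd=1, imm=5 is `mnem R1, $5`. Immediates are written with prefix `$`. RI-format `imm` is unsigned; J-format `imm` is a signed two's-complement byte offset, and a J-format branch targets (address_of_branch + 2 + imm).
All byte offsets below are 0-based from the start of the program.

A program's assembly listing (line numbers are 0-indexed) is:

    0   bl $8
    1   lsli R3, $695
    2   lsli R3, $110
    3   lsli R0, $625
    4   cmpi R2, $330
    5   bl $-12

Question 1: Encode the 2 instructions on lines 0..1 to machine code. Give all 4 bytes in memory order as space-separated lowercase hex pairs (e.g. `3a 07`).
L0: bl op=0x4:4|imm=8:12 ⇒ 0x4008 ⇒ little 08 40
L1: lsli op=0xc:4|rd=3:2|imm=695:10 ⇒ 0xceb7 ⇒ little b7 ce

08 40 b7 ce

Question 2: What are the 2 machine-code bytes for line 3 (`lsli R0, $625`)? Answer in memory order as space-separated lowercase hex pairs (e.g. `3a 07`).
71 c2

3. lsli fields op=0xc:4|rd=0:2|imm=625:10 → word c271h → 71 c2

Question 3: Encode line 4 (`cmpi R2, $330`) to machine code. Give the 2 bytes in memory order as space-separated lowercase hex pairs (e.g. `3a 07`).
L4: cmpi op=0x2:4|rd=2:2|imm=330:10 ⇒ 0x294a ⇒ little 4a 29

4a 29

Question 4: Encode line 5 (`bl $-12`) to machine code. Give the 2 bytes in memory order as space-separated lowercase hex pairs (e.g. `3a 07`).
f4 4f

line 5 (bl): pack op=0x4:4|imm=-12:12 = 0x4ff4; little→ f4 4f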